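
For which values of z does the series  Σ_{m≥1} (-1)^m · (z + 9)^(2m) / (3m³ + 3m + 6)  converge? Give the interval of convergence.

Apply the ratio test: |a_{m+1}| / |a_m| = (3m³ + 3m + 6)/(3(m+1)³ + 3(m+1) + 6), which tends to 1 as m → ∞.
Writing y = (z + 9)², the series in y has radius 1, so |z + 9| < √(1) = 1 and R = 1.
When z = -8, the series is dominated by a constant times Σ 1/m³, which converges (p = 3 > 1).
Endpoint z = -10: the terms are on the order of 1/m³, so the series converges absolutely by comparison with the p-series (p = 3 > 1).

[-10, -8]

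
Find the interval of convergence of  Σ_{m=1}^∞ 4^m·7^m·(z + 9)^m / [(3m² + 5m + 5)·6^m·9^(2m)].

[-369/14, 117/14]

Apply the ratio test: |a_{m+1}| / |a_m| = [(3m² + 5m + 5)/(3(m+1)² + 5(m+1) + 5)] · 4·7/(6·81), which tends to 14/243 as m → ∞.
Convergence for |z + 9| · 14/243 < 1, i.e. |z + 9| < 243/14. So R = 243/14.
When z = 117/14, the terms are on the order of 1/m², so the series converges absolutely by comparison with the p-series (p = 2 > 1).
Check z = -369/14: absolute convergence follows by limit comparison with Σ 1/m².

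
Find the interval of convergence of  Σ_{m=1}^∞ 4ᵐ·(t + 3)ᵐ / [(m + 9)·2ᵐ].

The ratio of consecutive coefficients is [(m + 9)/((m+1) + 9)] · 4/2 → 2.
Hence the series converges for |t + 3| < 1/(2) = 1/2, so the radius of convergence is 1/2.
Check t = -5/2: comparison with the harmonic series Σ 1/m shows the series diverges.
When t = -7/2, convergence follows from the alternating series test (terms decrease monotonically to 0).

[-7/2, -5/2)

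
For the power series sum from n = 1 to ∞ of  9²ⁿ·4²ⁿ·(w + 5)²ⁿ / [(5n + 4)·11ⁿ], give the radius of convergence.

R = √11/36

Ratio test: |a_{n+1}/a_n| = [(5n + 4)/(5(n+1) + 4)] · 81·16/11 → 1296/11 as n → ∞.
Writing y = (w + 5)², the series in y has radius 11/1296, so |w + 5| < √(11/1296) and R = √11/36.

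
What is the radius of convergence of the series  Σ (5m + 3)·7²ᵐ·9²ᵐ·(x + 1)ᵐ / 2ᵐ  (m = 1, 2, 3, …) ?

R = 2/3969

Ratio test: |a_{m+1}/a_m| = [(5(m+1) + 3)/(5m + 3)] · 49·81/2 → 3969/2 as m → ∞.
Convergence for |x + 1| · 3969/2 < 1, i.e. |x + 1| < 2/3969. So R = 2/3969.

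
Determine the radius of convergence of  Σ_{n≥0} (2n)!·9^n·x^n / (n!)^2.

By the ratio test, |a_{n+1}/a_n| = (2n+1)·(2n+2)/(n+1)² · 9 → 36.
Convergence for |x| · 36 < 1, i.e. |x| < 1/36. So R = 1/36.

R = 1/36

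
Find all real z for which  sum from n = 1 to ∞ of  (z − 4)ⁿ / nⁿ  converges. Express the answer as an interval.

(−∞, ∞)

Root test: |a_n|^(1/n) = 1/n → 0.
Since the n-th root of |a_n| tends to 0, the series converges for all real z; R = ∞.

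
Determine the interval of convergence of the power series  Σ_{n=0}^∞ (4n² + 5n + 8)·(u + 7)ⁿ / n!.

(−∞, ∞)

By the ratio test, |a_{n+1}/a_n| = (4(n+1)² + 5(n+1) + 8)/(4n² + 5n + 8) · 1/(n+1) → 0.
Since the limit is 0 < 1 for every u, the series converges on all of ℝ and R = ∞.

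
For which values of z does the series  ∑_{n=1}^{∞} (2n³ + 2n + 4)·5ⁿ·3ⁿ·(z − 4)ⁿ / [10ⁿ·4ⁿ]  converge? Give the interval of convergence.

By the ratio test, |a_{n+1}/a_n| = [(2(n+1)³ + 2(n+1) + 4)/(2n³ + 2n + 4)] · 5·3/(10·4) → 3/8.
The series converges when 3/8 · |z − 4| < 1, giving R = 8/3.
When z = 20/3, the n-th term does not approach 0; divergence by the term test.
Endpoint z = 4/3: the terms have absolute value of order n³, which does not tend to 0, so the series diverges by the divergence test.

(4/3, 20/3)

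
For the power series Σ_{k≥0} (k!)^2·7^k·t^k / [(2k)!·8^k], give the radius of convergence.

Apply the ratio test: |a_{k+1}| / |a_k| = (k+1)²/[(2k+1)·(2k+2)] · 7/8, which tends to 7/32 as k → ∞.
Convergence for |t| · 7/32 < 1, i.e. |t| < 32/7. So R = 32/7.

R = 32/7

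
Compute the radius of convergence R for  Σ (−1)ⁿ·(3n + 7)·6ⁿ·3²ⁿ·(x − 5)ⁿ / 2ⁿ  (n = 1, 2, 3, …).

R = 1/27

The ratio of consecutive coefficients is [(3(n+1) + 7)/(3n + 7)] · 6·9/2 → 27.
The series converges when 27 · |x − 5| < 1, giving R = 1/27.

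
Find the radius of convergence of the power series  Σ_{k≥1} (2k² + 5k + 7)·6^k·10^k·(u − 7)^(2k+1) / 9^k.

The ratio of consecutive coefficients is [(2(k+1)² + 5(k+1) + 7)/(2k² + 5k + 7)] · 6·10/9 → 20/3.
Successive powers of (u − 7) differ by 2, so the series converges when |u − 7|² · 20/3 < 1, i.e. |u − 7| < √(3/20). So R = √15/10.

R = √15/10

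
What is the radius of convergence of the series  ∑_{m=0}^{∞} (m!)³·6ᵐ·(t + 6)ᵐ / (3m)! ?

R = 9/2

By the ratio test, |a_{m+1}/a_m| = (m+1)³/[(3m+1)·(3m+2)·(3m+3)] · 6 → 2/9.
Thus R = 1/(2/9) = 9/2.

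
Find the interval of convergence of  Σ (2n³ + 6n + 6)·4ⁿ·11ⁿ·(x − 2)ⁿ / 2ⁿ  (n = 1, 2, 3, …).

Apply the ratio test: |a_{n+1}| / |a_n| = [(2(n+1)³ + 6(n+1) + 6)/(2n³ + 6n + 6)] · 4·11/2, which tends to 22 as n → ∞.
Thus R = 1/(22) = 1/22.
When x = 45/22, the n-th term does not approach 0; divergence by the term test.
Check x = 43/22: the n-th term does not approach 0; divergence by the term test.

(43/22, 45/22)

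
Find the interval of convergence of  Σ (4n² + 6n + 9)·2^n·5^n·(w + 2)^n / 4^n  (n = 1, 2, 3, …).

(-12/5, -8/5)

By the ratio test, |a_{n+1}/a_n| = [(4(n+1)² + 6(n+1) + 9)/(4n² + 6n + 9)] · 2·5/4 → 5/2.
Hence the series converges for |w + 2| < 1/(5/2) = 2/5, so the radius of convergence is 2/5.
At w = -8/5: the n-th term does not approach 0; divergence by the term test.
At w = -12/5: the terms have absolute value of order n², which does not tend to 0, so the series diverges by the divergence test.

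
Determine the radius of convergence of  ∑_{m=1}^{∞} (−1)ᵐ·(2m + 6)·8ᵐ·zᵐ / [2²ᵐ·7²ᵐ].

By the ratio test, |a_{m+1}/a_m| = [(2(m+1) + 6)/(2m + 6)] · 8/(4·49) → 2/49.
Convergence for |z| · 2/49 < 1, i.e. |z| < 49/2. So R = 49/2.

R = 49/2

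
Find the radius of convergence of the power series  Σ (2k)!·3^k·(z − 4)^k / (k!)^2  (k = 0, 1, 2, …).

R = 1/12

Ratio test: |a_{k+1}/a_k| = (2k+1)·(2k+2)/(k+1)² · 3 → 12 as k → ∞.
Convergence for |z − 4| · 12 < 1, i.e. |z − 4| < 1/12. So R = 1/12.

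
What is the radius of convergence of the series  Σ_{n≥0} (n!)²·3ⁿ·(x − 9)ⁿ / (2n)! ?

The ratio of consecutive coefficients is (n+1)²/[(2n+1)·(2n+2)] · 3 → 3/4.
Thus R = 1/(3/4) = 4/3.

R = 4/3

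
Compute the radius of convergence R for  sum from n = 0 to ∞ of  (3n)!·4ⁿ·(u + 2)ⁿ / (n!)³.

R = 1/108

Ratio test: |a_{n+1}/a_n| = (3n+1)·(3n+2)·(3n+3)/(n+1)³ · 4 → 108 as n → ∞.
The series converges when 108 · |u + 2| < 1, giving R = 1/108.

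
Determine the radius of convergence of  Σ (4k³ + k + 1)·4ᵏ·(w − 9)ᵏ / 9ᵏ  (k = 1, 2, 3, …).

Ratio test: |a_{k+1}/a_k| = [(4(k+1)³ + (k+1) + 1)/(4k³ + k + 1)] · 4/9 → 4/9 as k → ∞.
Hence the series converges for |w − 9| < 1/(4/9) = 9/4, so the radius of convergence is 9/4.

R = 9/4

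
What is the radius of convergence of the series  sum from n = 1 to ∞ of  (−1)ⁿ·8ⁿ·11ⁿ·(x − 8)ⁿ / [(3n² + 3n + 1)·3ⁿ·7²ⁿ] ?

R = 147/88

Ratio test: |a_{n+1}/a_n| = [(3n² + 3n + 1)/(3(n+1)² + 3(n+1) + 1)] · 8·11/(3·49) → 88/147 as n → ∞.
Hence the series converges for |x − 8| < 1/(88/147) = 147/88, so the radius of convergence is 147/88.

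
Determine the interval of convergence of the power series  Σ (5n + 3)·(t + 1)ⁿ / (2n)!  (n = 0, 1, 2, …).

(−∞, ∞)

The ratio of consecutive coefficients is (5(n+1) + 3)/(5n + 3) · 1/[(2n+1)·(2n+2)] → 0.
The ratio tends to 0 regardless of t, hence R = ∞.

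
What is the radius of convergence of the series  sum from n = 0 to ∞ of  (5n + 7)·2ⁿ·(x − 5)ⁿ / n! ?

By the ratio test, |a_{n+1}/a_n| = (5(n+1) + 7)/(5n + 7) · 2 · 1/(n+1) → 0.
Since the limit is 0 < 1 for every x, the series converges on all of ℝ and R = ∞.

R = ∞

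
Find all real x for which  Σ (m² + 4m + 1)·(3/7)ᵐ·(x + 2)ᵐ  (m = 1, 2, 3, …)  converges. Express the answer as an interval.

(-13/3, 1/3)

The ratio of consecutive coefficients is [((m+1)² + 4(m+1) + 1)/(m² + 4m + 1)] · 3/7 → 3/7.
Convergence for |x + 2| · 3/7 < 1, i.e. |x + 2| < 7/3. So R = 7/3.
Endpoint x = 1/3: the terms do not tend to 0, so the series diverges.
When x = -13/3, the terms have absolute value of order m², which does not tend to 0, so the series diverges by the divergence test.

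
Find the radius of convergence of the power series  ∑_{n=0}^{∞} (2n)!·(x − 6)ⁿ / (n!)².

By the ratio test, |a_{n+1}/a_n| = (2n+1)·(2n+2)/(n+1)² → 4.
The series converges when 4 · |x − 6| < 1, giving R = 1/4.

R = 1/4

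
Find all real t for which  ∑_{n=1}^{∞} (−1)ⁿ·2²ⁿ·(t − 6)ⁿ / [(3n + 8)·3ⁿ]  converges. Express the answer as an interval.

(21/4, 27/4]

By the ratio test, |a_{n+1}/a_n| = [(3n + 8)/(3(n+1) + 8)] · 4/3 → 4/3.
The series converges when 4/3 · |t − 6| < 1, giving R = 3/4.
When t = 27/4, an alternating series whose terms decrease to 0 in absolute value, so it converges by the Leibniz criterion.
Endpoint t = 21/4: the terms behave like c/n; limit comparison with the harmonic series gives divergence.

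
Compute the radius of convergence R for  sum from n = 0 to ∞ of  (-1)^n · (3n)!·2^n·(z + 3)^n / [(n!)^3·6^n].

By the ratio test, |a_{n+1}/a_n| = (3n+1)·(3n+2)·(3n+3)/(n+1)³ · 2/6 → 9.
The series converges when 9 · |z + 3| < 1, giving R = 1/9.

R = 1/9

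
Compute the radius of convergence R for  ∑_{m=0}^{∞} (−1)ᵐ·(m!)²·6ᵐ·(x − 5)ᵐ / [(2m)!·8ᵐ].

R = 16/3

Apply the ratio test: |a_{m+1}| / |a_m| = (m+1)²/[(2m+1)·(2m+2)] · 6/8, which tends to 3/16 as m → ∞.
Convergence for |x − 5| · 3/16 < 1, i.e. |x − 5| < 16/3. So R = 16/3.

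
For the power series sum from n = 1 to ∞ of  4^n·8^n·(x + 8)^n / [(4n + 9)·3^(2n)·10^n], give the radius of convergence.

By the ratio test, |a_{n+1}/a_n| = [(4n + 9)/(4(n+1) + 9)] · 4·8/(9·10) → 16/45.
Convergence for |x + 8| · 16/45 < 1, i.e. |x + 8| < 45/16. So R = 45/16.

R = 45/16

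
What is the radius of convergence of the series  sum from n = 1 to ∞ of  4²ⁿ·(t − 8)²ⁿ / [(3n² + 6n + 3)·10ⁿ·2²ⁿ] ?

R = √10/2

Ratio test: |a_{n+1}/a_n| = [(3n² + 6n + 3)/(3(n+1)² + 6(n+1) + 3)] · 16/(10·4) → 2/5 as n → ∞.
Writing y = (t − 8)², the series in y has radius 5/2, so |t − 8| < √(5/2) and R = √10/2.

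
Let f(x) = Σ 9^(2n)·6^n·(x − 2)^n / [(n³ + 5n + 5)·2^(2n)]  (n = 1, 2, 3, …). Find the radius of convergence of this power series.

R = 2/243

Ratio test: |a_{n+1}/a_n| = [(n³ + 5n + 5)/((n+1)³ + 5(n+1) + 5)] · 81·6/4 → 243/2 as n → ∞.
Convergence for |x − 2| · 243/2 < 1, i.e. |x − 2| < 2/243. So R = 2/243.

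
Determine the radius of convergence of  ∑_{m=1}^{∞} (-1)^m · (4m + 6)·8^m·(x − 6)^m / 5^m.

By the ratio test, |a_{m+1}/a_m| = [(4(m+1) + 6)/(4m + 6)] · 8/5 → 8/5.
The series converges when 8/5 · |x − 6| < 1, giving R = 5/8.

R = 5/8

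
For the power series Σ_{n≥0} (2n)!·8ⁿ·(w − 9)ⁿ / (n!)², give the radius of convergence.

R = 1/32

Apply the ratio test: |a_{n+1}| / |a_n| = (2n+1)·(2n+2)/(n+1)² · 8, which tends to 32 as n → ∞.
The series converges when 32 · |w − 9| < 1, giving R = 1/32.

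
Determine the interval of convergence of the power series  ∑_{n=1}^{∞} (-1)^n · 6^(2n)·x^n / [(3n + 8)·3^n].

Ratio test: |a_{n+1}/a_n| = [(3n + 8)/(3(n+1) + 8)] · 36/3 → 12 as n → ∞.
Thus R = 1/(12) = 1/12.
When x = 1/12, convergence follows from the alternating series test (terms decrease monotonically to 0).
Endpoint x = -1/12: comparison with the harmonic series Σ 1/n shows the series diverges.

(-1/12, 1/12]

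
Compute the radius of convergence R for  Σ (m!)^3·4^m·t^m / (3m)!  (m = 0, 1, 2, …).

R = 27/4

Ratio test: |a_{m+1}/a_m| = (m+1)³/[(3m+1)·(3m+2)·(3m+3)] · 4 → 4/27 as m → ∞.
The series converges when 4/27 · |t| < 1, giving R = 27/4.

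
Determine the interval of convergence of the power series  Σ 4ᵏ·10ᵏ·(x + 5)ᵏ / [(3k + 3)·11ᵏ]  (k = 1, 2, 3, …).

[-211/40, -189/40)

Apply the ratio test: |a_{k+1}| / |a_k| = [(3k + 3)/(3(k+1) + 3)] · 4·10/11, which tends to 40/11 as k → ∞.
Thus R = 1/(40/11) = 11/40.
Endpoint x = -189/40: the terms behave like c/k; limit comparison with the harmonic series gives divergence.
Check x = -211/40: an alternating series whose terms decrease to 0 in absolute value, so it converges by the Leibniz criterion.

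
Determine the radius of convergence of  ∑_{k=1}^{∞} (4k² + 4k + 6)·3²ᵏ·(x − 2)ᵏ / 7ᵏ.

Apply the ratio test: |a_{k+1}| / |a_k| = [(4(k+1)² + 4(k+1) + 6)/(4k² + 4k + 6)] · 9/7, which tends to 9/7 as k → ∞.
The series converges when 9/7 · |x − 2| < 1, giving R = 7/9.

R = 7/9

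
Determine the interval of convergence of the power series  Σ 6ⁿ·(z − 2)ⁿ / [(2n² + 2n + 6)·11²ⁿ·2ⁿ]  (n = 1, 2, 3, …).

[-115/3, 127/3]

Ratio test: |a_{n+1}/a_n| = [(2n² + 2n + 6)/(2(n+1)² + 2(n+1) + 6)] · 6/(121·2) → 3/121 as n → ∞.
Hence the series converges for |z − 2| < 1/(3/121) = 121/3, so the radius of convergence is 121/3.
When z = 127/3, the terms are on the order of 1/n², so the series converges absolutely by comparison with the p-series (p = 2 > 1).
At z = -115/3: the series is dominated by a constant times Σ 1/n², which converges (p = 2 > 1).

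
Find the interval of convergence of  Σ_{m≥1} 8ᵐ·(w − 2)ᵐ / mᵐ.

Applying the root test, |a_m|^(1/m) = 8/m → 0.
The limit is 0 for every w, so R = ∞.

(−∞, ∞)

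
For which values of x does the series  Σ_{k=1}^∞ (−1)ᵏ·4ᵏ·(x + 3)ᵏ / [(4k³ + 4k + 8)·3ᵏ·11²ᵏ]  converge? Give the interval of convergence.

[-375/4, 351/4]

Apply the ratio test: |a_{k+1}| / |a_k| = [(4k³ + 4k + 8)/(4(k+1)³ + 4(k+1) + 8)] · 4/(3·121), which tends to 4/363 as k → ∞.
Convergence for |x + 3| · 4/363 < 1, i.e. |x + 3| < 363/4. So R = 363/4.
Endpoint x = 351/4: absolute convergence follows by limit comparison with Σ 1/k³.
Endpoint x = -375/4: the terms are on the order of 1/k³, so the series converges absolutely by comparison with the p-series (p = 3 > 1).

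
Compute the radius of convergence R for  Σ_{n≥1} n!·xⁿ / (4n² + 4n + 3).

R = 0

Ratio test: |a_{n+1}/a_n| = (n+1) · (4n² + 4n + 3)/(4(n+1)² + 4(n+1) + 3) → ∞ as n → ∞.
Since the ratio → ∞, the series diverges for every x ≠ 0, and R = 0.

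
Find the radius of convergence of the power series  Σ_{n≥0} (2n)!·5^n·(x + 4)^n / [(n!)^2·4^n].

The ratio of consecutive coefficients is (2n+1)·(2n+2)/(n+1)² · 5/4 → 5.
The series converges when 5 · |x + 4| < 1, giving R = 1/5.

R = 1/5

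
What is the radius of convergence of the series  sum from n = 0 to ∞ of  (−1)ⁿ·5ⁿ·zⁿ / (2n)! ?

The ratio of consecutive coefficients is 5 · 1/[(2n+1)·(2n+2)] → 0.
Since the limit is 0 < 1 for every z, the series converges on all of ℝ and R = ∞.

R = ∞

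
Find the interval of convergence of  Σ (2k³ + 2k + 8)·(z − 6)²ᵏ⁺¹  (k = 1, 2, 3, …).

(5, 7)

Ratio test: |a_{k+1}/a_k| = (2(k+1)³ + 2(k+1) + 8)/(2k³ + 2k + 8) → 1 as k → ∞.
Since the exponent of (z − 6) increases by 2 each term, convergence requires |z − 6|² < 1, hence R = 1.
Check z = 7: the k-th term does not approach 0; divergence by the term test.
At z = 5: the terms do not tend to 0, so the series diverges.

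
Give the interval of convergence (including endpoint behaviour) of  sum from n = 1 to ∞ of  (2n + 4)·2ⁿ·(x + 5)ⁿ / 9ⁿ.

(-19/2, -1/2)

By the ratio test, |a_{n+1}/a_n| = [(2(n+1) + 4)/(2n + 4)] · 2/9 → 2/9.
Hence the series converges for |x + 5| < 1/(2/9) = 9/2, so the radius of convergence is 9/2.
Check x = -1/2: the terms do not tend to 0, so the series diverges.
Check x = -19/2: the terms have absolute value of order n, which does not tend to 0, so the series diverges by the divergence test.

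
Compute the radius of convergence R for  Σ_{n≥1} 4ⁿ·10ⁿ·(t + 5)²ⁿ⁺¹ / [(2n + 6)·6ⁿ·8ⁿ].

R = √30/5

The ratio of consecutive coefficients is [(2n + 6)/(2(n+1) + 6)] · 4·10/(6·8) → 5/6.
Writing y = (t + 5)², the series in y has radius 6/5, so |t + 5| < √(6/5) and R = √30/5.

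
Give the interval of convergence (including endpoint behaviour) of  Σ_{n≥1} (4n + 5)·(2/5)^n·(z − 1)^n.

The ratio of consecutive coefficients is [(4(n+1) + 5)/(4n + 5)] · 2/5 → 2/5.
Thus R = 1/(2/5) = 5/2.
Check z = 7/2: the terms have absolute value of order n, which does not tend to 0, so the series diverges by the divergence test.
Check z = -3/2: the terms have absolute value of order n, which does not tend to 0, so the series diverges by the divergence test.

(-3/2, 7/2)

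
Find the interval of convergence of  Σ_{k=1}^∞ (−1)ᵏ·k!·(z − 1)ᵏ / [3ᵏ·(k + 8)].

{1}

Apply the ratio test: |a_{k+1}| / |a_k| = (k+1) · 1/3 · (k + 8)/((k+1) + 8), which tends to ∞ as k → ∞.
The ratio grows without bound, so the series diverges whenever (z − 1) ≠ 0; it converges only at z = 1. R = 0.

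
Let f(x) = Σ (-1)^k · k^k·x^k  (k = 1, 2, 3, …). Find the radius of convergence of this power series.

Root test: |a_k|^(1/k) = k → ∞.
Since the k-th root of |a_k| is unbounded, the series converges only at x = 0; R = 0.

R = 0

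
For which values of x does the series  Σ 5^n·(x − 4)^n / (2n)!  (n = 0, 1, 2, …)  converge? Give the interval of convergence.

(−∞, ∞)

The ratio of consecutive coefficients is 5 · 1/[(2n+1)·(2n+2)] → 0.
Since the limit is 0 < 1 for every x, the series converges on all of ℝ and R = ∞.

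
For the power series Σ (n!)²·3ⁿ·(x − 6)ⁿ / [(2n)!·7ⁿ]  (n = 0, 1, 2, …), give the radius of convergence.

R = 28/3

By the ratio test, |a_{n+1}/a_n| = (n+1)²/[(2n+1)·(2n+2)] · 3/7 → 3/28.
Thus R = 1/(3/28) = 28/3.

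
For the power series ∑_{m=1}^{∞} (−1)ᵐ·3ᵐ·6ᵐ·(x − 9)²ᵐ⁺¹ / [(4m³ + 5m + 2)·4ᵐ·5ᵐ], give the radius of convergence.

By the ratio test, |a_{m+1}/a_m| = [(4m³ + 5m + 2)/(4(m+1)³ + 5(m+1) + 2)] · 3·6/(4·5) → 9/10.
Writing y = (x − 9)², the series in y has radius 10/9, so |x − 9| < √(10/9) and R = √10/3.

R = √10/3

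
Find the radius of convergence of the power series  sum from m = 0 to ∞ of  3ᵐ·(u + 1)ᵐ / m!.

R = ∞

Ratio test: |a_{m+1}/a_m| = 3 · 1/(m+1) → 0 as m → ∞.
The limit is 0, so the series converges for all u; R = ∞.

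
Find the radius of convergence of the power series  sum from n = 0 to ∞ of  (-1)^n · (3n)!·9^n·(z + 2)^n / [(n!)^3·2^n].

Apply the ratio test: |a_{n+1}| / |a_n| = (3n+1)·(3n+2)·(3n+3)/(n+1)³ · 9/2, which tends to 243/2 as n → ∞.
The series converges when 243/2 · |z + 2| < 1, giving R = 2/243.

R = 2/243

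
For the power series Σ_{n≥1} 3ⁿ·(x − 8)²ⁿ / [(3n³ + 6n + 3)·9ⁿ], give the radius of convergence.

R = √3

The ratio of consecutive coefficients is [(3n³ + 6n + 3)/(3(n+1)³ + 6(n+1) + 3)] · 3/9 → 1/3.
Since the exponent of (x − 8) increases by 2 each term, convergence requires |x − 8|² < 3, hence R = √3.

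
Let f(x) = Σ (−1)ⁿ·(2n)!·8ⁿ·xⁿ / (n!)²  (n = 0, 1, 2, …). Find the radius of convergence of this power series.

By the ratio test, |a_{n+1}/a_n| = (2n+1)·(2n+2)/(n+1)² · 8 → 32.
Thus R = 1/(32) = 1/32.

R = 1/32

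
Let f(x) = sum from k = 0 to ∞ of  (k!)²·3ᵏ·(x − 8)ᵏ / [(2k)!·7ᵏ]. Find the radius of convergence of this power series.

The ratio of consecutive coefficients is (k+1)²/[(2k+1)·(2k+2)] · 3/7 → 3/28.
Thus R = 1/(3/28) = 28/3.

R = 28/3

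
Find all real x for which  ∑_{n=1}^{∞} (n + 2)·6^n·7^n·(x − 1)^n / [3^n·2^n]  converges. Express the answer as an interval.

(6/7, 8/7)

Ratio test: |a_{n+1}/a_n| = [((n+1) + 2)/(n + 2)] · 6·7/(3·2) → 7 as n → ∞.
Convergence for |x − 1| · 7 < 1, i.e. |x − 1| < 1/7. So R = 1/7.
At x = 8/7: the terms have absolute value of order n, which does not tend to 0, so the series diverges by the divergence test.
Check x = 6/7: the terms do not tend to 0, so the series diverges.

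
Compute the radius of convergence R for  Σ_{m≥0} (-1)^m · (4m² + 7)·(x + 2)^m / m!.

Apply the ratio test: |a_{m+1}| / |a_m| = (4(m+1)² + 7)/(4m² + 7) · 1/(m+1), which tends to 0 as m → ∞.
The limit is 0, so the series converges for all x; R = ∞.

R = ∞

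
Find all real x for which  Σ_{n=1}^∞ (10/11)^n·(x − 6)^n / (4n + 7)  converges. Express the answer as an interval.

[49/10, 71/10)

The ratio of consecutive coefficients is [(4n + 7)/(4(n+1) + 7)] · 10/11 → 10/11.
Hence the series converges for |x − 6| < 1/(10/11) = 11/10, so the radius of convergence is 11/10.
When x = 71/10, the terms behave like c/n; limit comparison with the harmonic series gives divergence.
At x = 49/10: the terms alternate in sign and decrease monotonically to 0 in absolute value (size ~ c/n), so the alternating series test gives convergence.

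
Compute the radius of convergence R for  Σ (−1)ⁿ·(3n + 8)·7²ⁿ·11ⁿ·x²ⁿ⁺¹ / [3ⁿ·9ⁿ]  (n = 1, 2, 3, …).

By the ratio test, |a_{n+1}/a_n| = [(3(n+1) + 8)/(3n + 8)] · 49·11/(3·9) → 539/27.
Successive powers of x differ by 2, so the series converges when |x|² · 539/27 < 1, i.e. |x| < √(27/539). So R = 3√33/77.

R = 3√33/77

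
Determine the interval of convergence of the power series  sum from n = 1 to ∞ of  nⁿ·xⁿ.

By the Cauchy root test, |a_n|^(1/n) = n → ∞.
Since the n-th root of |a_n| is unbounded, the series converges only at x = 0; R = 0.

{0}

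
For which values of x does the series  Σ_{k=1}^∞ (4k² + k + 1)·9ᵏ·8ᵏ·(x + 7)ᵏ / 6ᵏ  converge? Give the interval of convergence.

The ratio of consecutive coefficients is [(4(k+1)² + (k+1) + 1)/(4k² + k + 1)] · 9·8/6 → 12.
The series converges when 12 · |x + 7| < 1, giving R = 1/12.
When x = -83/12, the k-th term does not approach 0; divergence by the term test.
At x = -85/12: the k-th term does not approach 0; divergence by the term test.

(-85/12, -83/12)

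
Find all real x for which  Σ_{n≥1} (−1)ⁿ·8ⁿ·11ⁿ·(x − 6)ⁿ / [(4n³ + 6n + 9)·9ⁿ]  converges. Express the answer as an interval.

By the ratio test, |a_{n+1}/a_n| = [(4n³ + 6n + 9)/(4(n+1)³ + 6(n+1) + 9)] · 8·11/9 → 88/9.
Convergence for |x − 6| · 88/9 < 1, i.e. |x − 6| < 9/88. So R = 9/88.
At x = 537/88: the terms are on the order of 1/n³, so the series converges absolutely by comparison with the p-series (p = 3 > 1).
At x = 519/88: the series is dominated by a constant times Σ 1/n³, which converges (p = 3 > 1).

[519/88, 537/88]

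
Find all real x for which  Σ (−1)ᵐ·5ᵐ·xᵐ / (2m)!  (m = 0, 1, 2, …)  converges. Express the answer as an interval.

(−∞, ∞)

By the ratio test, |a_{m+1}/a_m| = 5 · 1/[(2m+1)·(2m+2)] → 0.
Since the limit is 0 < 1 for every x, the series converges on all of ℝ and R = ∞.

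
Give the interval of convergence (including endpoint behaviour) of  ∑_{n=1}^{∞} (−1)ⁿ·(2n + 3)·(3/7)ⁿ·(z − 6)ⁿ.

Ratio test: |a_{n+1}/a_n| = [(2(n+1) + 3)/(2n + 3)] · 3/7 → 3/7 as n → ∞.
The series converges when 3/7 · |z − 6| < 1, giving R = 7/3.
Endpoint z = 25/3: the n-th term does not approach 0; divergence by the term test.
Endpoint z = 11/3: the terms do not tend to 0, so the series diverges.

(11/3, 25/3)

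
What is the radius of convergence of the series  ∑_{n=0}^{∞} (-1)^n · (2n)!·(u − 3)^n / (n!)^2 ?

R = 1/4

By the ratio test, |a_{n+1}/a_n| = (2n+1)·(2n+2)/(n+1)² → 4.
Thus R = 1/(4) = 1/4.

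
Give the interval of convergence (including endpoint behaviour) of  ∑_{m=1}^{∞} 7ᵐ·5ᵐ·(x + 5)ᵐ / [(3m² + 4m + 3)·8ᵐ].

[-183/35, -167/35]

The ratio of consecutive coefficients is [(3m² + 4m + 3)/(3(m+1)² + 4(m+1) + 3)] · 7·5/8 → 35/8.
The series converges when 35/8 · |x + 5| < 1, giving R = 8/35.
At x = -167/35: the series is dominated by a constant times Σ 1/m², which converges (p = 2 > 1).
Check x = -183/35: the terms are on the order of 1/m², so the series converges absolutely by comparison with the p-series (p = 2 > 1).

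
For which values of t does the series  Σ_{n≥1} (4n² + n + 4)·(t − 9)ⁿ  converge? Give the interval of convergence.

Apply the ratio test: |a_{n+1}| / |a_n| = (4(n+1)² + (n+1) + 4)/(4n² + n + 4), which tends to 1 as n → ∞.
Hence R = 1.
Check t = 10: the n-th term does not approach 0; divergence by the term test.
At t = 8: the terms do not tend to 0, so the series diverges.

(8, 10)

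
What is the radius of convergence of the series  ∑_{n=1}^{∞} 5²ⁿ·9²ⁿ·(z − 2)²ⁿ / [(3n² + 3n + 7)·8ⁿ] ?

Apply the ratio test: |a_{n+1}| / |a_n| = [(3n² + 3n + 7)/(3(n+1)² + 3(n+1) + 7)] · 25·81/8, which tends to 2025/8 as n → ∞.
Since the exponent of (z − 2) increases by 2 each term, convergence requires |z − 2|² < 8/2025, hence R = 2√2/45.

R = 2√2/45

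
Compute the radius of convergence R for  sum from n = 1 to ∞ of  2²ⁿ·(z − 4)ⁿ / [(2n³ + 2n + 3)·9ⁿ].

The ratio of consecutive coefficients is [(2n³ + 2n + 3)/(2(n+1)³ + 2(n+1) + 3)] · 4/9 → 4/9.
Thus R = 1/(4/9) = 9/4.

R = 9/4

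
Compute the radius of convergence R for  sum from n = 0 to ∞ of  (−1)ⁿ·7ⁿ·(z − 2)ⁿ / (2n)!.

By the ratio test, |a_{n+1}/a_n| = 7 · 1/[(2n+1)·(2n+2)] → 0.
The ratio tends to 0 regardless of z, hence R = ∞.

R = ∞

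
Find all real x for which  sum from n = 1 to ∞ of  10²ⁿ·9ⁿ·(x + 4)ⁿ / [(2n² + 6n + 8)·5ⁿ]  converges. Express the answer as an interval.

Ratio test: |a_{n+1}/a_n| = [(2n² + 6n + 8)/(2(n+1)² + 6(n+1) + 8)] · 100·9/5 → 180 as n → ∞.
Hence the series converges for |x + 4| < 1/(180) = 1/180, so the radius of convergence is 1/180.
When x = -719/180, absolute convergence follows by limit comparison with Σ 1/n².
Endpoint x = -721/180: the series is dominated by a constant times Σ 1/n², which converges (p = 2 > 1).

[-721/180, -719/180]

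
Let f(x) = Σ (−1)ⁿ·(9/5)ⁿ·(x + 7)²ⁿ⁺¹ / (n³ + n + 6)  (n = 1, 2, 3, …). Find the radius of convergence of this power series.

Apply the ratio test: |a_{n+1}| / |a_n| = [(n³ + n + 6)/((n+1)³ + (n+1) + 6)] · 9/5, which tends to 9/5 as n → ∞.
Since the exponent of (x + 7) increases by 2 each term, convergence requires |x + 7|² < 5/9, hence R = √5/3.

R = √5/3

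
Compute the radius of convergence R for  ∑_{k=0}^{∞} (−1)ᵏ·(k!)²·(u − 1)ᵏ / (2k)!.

Apply the ratio test: |a_{k+1}| / |a_k| = (k+1)²/[(2k+1)·(2k+2)], which tends to 1/4 as k → ∞.
The series converges when 1/4 · |u − 1| < 1, giving R = 4.

R = 4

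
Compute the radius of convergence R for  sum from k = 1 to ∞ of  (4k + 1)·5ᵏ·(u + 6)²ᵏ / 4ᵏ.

R = 2√5/5

By the ratio test, |a_{k+1}/a_k| = [(4(k+1) + 1)/(4k + 1)] · 5/4 → 5/4.
Successive powers of (u + 6) differ by 2, so the series converges when |u + 6|² · 5/4 < 1, i.e. |u + 6| < √(4/5). So R = 2√5/5.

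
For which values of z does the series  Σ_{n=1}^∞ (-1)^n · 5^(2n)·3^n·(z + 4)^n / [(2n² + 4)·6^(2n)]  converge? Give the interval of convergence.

[-112/25, -88/25]

The ratio of consecutive coefficients is [(2n² + 4)/(2(n+1)² + 4)] · 25·3/36 → 25/12.
Hence the series converges for |z + 4| < 1/(25/12) = 12/25, so the radius of convergence is 12/25.
When z = -88/25, absolute convergence follows by limit comparison with Σ 1/n².
Check z = -112/25: absolute convergence follows by limit comparison with Σ 1/n².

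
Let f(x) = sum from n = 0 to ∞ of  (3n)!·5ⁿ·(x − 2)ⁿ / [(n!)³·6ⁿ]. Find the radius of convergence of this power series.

R = 2/45

By the ratio test, |a_{n+1}/a_n| = (3n+1)·(3n+2)·(3n+3)/(n+1)³ · 5/6 → 45/2.
Hence the series converges for |x − 2| < 1/(45/2) = 2/45, so the radius of convergence is 2/45.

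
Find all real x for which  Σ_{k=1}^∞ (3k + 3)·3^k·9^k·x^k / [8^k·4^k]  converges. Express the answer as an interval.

(-32/27, 32/27)

By the ratio test, |a_{k+1}/a_k| = [(3(k+1) + 3)/(3k + 3)] · 3·9/(8·4) → 27/32.
Thus R = 1/(27/32) = 32/27.
When x = 32/27, the terms have absolute value of order k, which does not tend to 0, so the series diverges by the divergence test.
Check x = -32/27: the terms have absolute value of order k, which does not tend to 0, so the series diverges by the divergence test.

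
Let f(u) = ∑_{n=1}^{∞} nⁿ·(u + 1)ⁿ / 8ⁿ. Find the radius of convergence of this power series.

Applying the root test, |a_n|^(1/n) = n/8 → ∞.
The root grows without bound, so R = 0 (convergence only at u = -1).

R = 0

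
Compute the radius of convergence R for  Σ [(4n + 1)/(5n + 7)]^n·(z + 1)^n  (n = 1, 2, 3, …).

R = 5/4

Applying the root test, |a_n|^(1/n) = (4n + 1)/(5n + 7) → 4/5.
Thus R = 1/(4/5) = 5/4.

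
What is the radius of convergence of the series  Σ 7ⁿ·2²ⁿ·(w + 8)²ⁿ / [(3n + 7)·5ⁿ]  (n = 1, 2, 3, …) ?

R = √35/14

Ratio test: |a_{n+1}/a_n| = [(3n + 7)/(3(n+1) + 7)] · 7·4/5 → 28/5 as n → ∞.
Writing y = (w + 8)², the series in y has radius 5/28, so |w + 8| < √(5/28) and R = √35/14.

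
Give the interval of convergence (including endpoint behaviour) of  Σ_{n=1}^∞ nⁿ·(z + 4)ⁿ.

Applying the root test, |a_n|^(1/n) = n → ∞.
Since the n-th root of |a_n| is unbounded, the series converges only at z = -4; R = 0.

{-4}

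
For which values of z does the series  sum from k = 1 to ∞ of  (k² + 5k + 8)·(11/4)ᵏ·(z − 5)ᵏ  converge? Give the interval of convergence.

By the ratio test, |a_{k+1}/a_k| = [((k+1)² + 5(k+1) + 8)/(k² + 5k + 8)] · 11/4 → 11/4.
Hence the series converges for |z − 5| < 1/(11/4) = 4/11, so the radius of convergence is 4/11.
At z = 59/11: the k-th term does not approach 0; divergence by the term test.
Endpoint z = 51/11: the terms have absolute value of order k², which does not tend to 0, so the series diverges by the divergence test.

(51/11, 59/11)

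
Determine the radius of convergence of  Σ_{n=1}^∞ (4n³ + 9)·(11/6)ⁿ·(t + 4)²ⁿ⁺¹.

Ratio test: |a_{n+1}/a_n| = [(4(n+1)³ + 9)/(4n³ + 9)] · 11/6 → 11/6 as n → ∞.
Successive powers of (t + 4) differ by 2, so the series converges when |t + 4|² · 11/6 < 1, i.e. |t + 4| < √(6/11). So R = √66/11.

R = √66/11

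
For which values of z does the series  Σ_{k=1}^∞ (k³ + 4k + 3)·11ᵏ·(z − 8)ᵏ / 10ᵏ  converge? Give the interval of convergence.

The ratio of consecutive coefficients is [((k+1)³ + 4(k+1) + 3)/(k³ + 4k + 3)] · 11/10 → 11/10.
The series converges when 11/10 · |z − 8| < 1, giving R = 10/11.
When z = 98/11, the terms have absolute value of order k³, which does not tend to 0, so the series diverges by the divergence test.
At z = 78/11: the k-th term does not approach 0; divergence by the term test.

(78/11, 98/11)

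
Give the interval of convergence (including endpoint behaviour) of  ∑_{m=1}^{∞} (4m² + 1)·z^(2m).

Ratio test: |a_{m+1}/a_m| = (4(m+1)² + 1)/(4m² + 1) → 1 as m → ∞.
Successive powers of z differ by 2, so the series converges when |z|² · 1 < 1, i.e. |z| < √(1) = 1. So R = 1.
Endpoint z = 1: the m-th term does not approach 0; divergence by the term test.
Check z = -1: the terms have absolute value of order m², which does not tend to 0, so the series diverges by the divergence test.

(-1, 1)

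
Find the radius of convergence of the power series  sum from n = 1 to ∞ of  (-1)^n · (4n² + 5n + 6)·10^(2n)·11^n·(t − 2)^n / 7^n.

By the ratio test, |a_{n+1}/a_n| = [(4(n+1)² + 5(n+1) + 6)/(4n² + 5n + 6)] · 100·11/7 → 1100/7.
Hence the series converges for |t − 2| < 1/(1100/7) = 7/1100, so the radius of convergence is 7/1100.

R = 7/1100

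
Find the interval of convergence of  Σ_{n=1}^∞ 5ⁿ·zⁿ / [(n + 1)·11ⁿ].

[-11/5, 11/5)

The ratio of consecutive coefficients is [(n + 1)/((n+1) + 1)] · 5/11 → 5/11.
Thus R = 1/(5/11) = 11/5.
At z = 11/5: the terms are asymptotic to a nonzero constant times 1/n, so the series diverges by limit comparison with Σ 1/n.
At z = -11/5: an alternating series whose terms decrease to 0 in absolute value, so it converges by the Leibniz criterion.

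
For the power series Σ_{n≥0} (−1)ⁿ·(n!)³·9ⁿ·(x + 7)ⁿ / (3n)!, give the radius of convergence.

Apply the ratio test: |a_{n+1}| / |a_n| = (n+1)³/[(3n+1)·(3n+2)·(3n+3)] · 9, which tends to 1/3 as n → ∞.
The series converges when 1/3 · |x + 7| < 1, giving R = 3.

R = 3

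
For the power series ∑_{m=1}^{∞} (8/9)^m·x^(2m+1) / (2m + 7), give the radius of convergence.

Ratio test: |a_{m+1}/a_m| = [(2m + 7)/(2(m+1) + 7)] · 8/9 → 8/9 as m → ∞.
Writing y = x², the series in y has radius 9/8, so |x| < √(9/8) and R = 3√2/4.

R = 3√2/4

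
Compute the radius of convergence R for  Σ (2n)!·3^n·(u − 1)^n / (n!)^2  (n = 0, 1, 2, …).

R = 1/12

By the ratio test, |a_{n+1}/a_n| = (2n+1)·(2n+2)/(n+1)² · 3 → 12.
The series converges when 12 · |u − 1| < 1, giving R = 1/12.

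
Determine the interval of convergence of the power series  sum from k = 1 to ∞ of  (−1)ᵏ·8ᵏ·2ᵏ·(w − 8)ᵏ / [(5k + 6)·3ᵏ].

Ratio test: |a_{k+1}/a_k| = [(5k + 6)/(5(k+1) + 6)] · 8·2/3 → 16/3 as k → ∞.
Hence the series converges for |w − 8| < 1/(16/3) = 3/16, so the radius of convergence is 3/16.
At w = 131/16: convergence follows from the alternating series test (terms decrease monotonically to 0).
Check w = 125/16: the terms are asymptotic to a nonzero constant times 1/k, so the series diverges by limit comparison with Σ 1/k.

(125/16, 131/16]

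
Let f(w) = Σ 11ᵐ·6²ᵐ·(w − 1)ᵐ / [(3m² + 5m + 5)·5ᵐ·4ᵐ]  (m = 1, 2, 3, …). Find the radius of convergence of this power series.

By the ratio test, |a_{m+1}/a_m| = [(3m² + 5m + 5)/(3(m+1)² + 5(m+1) + 5)] · 11·36/(5·4) → 99/5.
The series converges when 99/5 · |w − 1| < 1, giving R = 5/99.

R = 5/99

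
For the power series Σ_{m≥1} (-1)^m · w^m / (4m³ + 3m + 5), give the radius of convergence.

Apply the ratio test: |a_{m+1}| / |a_m| = (4m³ + 3m + 5)/(4(m+1)³ + 3(m+1) + 5), which tends to 1 as m → ∞.
Convergence for |w| < 1, so R = 1.

R = 1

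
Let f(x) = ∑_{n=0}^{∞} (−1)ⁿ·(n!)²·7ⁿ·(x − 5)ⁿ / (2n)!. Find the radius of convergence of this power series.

By the ratio test, |a_{n+1}/a_n| = (n+1)²/[(2n+1)·(2n+2)] · 7 → 7/4.
The series converges when 7/4 · |x − 5| < 1, giving R = 4/7.

R = 4/7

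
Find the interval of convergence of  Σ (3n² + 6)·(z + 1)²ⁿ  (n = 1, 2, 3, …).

The ratio of consecutive coefficients is (3(n+1)² + 6)/(3n² + 6) → 1.
Writing y = (z + 1)², the series in y has radius 1, so |z + 1| < √(1) = 1 and R = 1.
Endpoint z = 0: the terms have absolute value of order n², which does not tend to 0, so the series diverges by the divergence test.
Check z = -2: the n-th term does not approach 0; divergence by the term test.

(-2, 0)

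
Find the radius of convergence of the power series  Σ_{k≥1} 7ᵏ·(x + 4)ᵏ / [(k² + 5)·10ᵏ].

R = 10/7

The ratio of consecutive coefficients is [(k² + 5)/((k+1)² + 5)] · 7/10 → 7/10.
Hence the series converges for |x + 4| < 1/(7/10) = 10/7, so the radius of convergence is 10/7.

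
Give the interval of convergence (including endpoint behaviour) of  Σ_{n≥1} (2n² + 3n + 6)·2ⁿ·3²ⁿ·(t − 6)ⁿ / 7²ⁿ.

(59/18, 157/18)

The ratio of consecutive coefficients is [(2(n+1)² + 3(n+1) + 6)/(2n² + 3n + 6)] · 2·9/49 → 18/49.
Convergence for |t − 6| · 18/49 < 1, i.e. |t − 6| < 49/18. So R = 49/18.
Endpoint t = 157/18: the terms do not tend to 0, so the series diverges.
Endpoint t = 59/18: the terms have absolute value of order n², which does not tend to 0, so the series diverges by the divergence test.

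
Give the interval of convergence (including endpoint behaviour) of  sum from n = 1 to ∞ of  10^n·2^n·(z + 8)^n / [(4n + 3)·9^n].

The ratio of consecutive coefficients is [(4n + 3)/(4(n+1) + 3)] · 10·2/9 → 20/9.
Convergence for |z + 8| · 20/9 < 1, i.e. |z + 8| < 9/20. So R = 9/20.
Check z = -151/20: the terms behave like c/n; limit comparison with the harmonic series gives divergence.
When z = -169/20, convergence follows from the alternating series test (terms decrease monotonically to 0).

[-169/20, -151/20)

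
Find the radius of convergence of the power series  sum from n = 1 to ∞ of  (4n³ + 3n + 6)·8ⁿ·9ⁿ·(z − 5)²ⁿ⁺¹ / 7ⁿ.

Ratio test: |a_{n+1}/a_n| = [(4(n+1)³ + 3(n+1) + 6)/(4n³ + 3n + 6)] · 8·9/7 → 72/7 as n → ∞.
Writing y = (z − 5)², the series in y has radius 7/72, so |z − 5| < √(7/72) and R = √14/12.

R = √14/12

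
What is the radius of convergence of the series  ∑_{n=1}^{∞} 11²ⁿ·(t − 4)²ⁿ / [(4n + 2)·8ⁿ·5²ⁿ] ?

By the ratio test, |a_{n+1}/a_n| = [(4n + 2)/(4(n+1) + 2)] · 121/(8·25) → 121/200.
Writing y = (t − 4)², the series in y has radius 200/121, so |t − 4| < √(200/121) and R = 10√2/11.

R = 10√2/11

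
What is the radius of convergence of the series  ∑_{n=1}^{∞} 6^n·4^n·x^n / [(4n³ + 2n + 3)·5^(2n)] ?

Apply the ratio test: |a_{n+1}| / |a_n| = [(4n³ + 2n + 3)/(4(n+1)³ + 2(n+1) + 3)] · 6·4/25, which tends to 24/25 as n → ∞.
Thus R = 1/(24/25) = 25/24.

R = 25/24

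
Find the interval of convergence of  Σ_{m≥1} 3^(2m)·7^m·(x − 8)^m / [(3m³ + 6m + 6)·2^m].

The ratio of consecutive coefficients is [(3m³ + 6m + 6)/(3(m+1)³ + 6(m+1) + 6)] · 9·7/2 → 63/2.
Hence the series converges for |x − 8| < 1/(63/2) = 2/63, so the radius of convergence is 2/63.
Check x = 506/63: the series is dominated by a constant times Σ 1/m³, which converges (p = 3 > 1).
Endpoint x = 502/63: the terms are on the order of 1/m³, so the series converges absolutely by comparison with the p-series (p = 3 > 1).

[502/63, 506/63]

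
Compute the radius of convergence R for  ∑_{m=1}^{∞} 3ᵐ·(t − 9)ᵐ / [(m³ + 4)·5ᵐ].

Apply the ratio test: |a_{m+1}| / |a_m| = [(m³ + 4)/((m+1)³ + 4)] · 3/5, which tends to 3/5 as m → ∞.
The series converges when 3/5 · |t − 9| < 1, giving R = 5/3.

R = 5/3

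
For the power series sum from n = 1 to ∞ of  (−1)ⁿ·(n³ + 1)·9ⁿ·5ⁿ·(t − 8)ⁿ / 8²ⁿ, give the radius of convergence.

R = 64/45

The ratio of consecutive coefficients is [((n+1)³ + 1)/(n³ + 1)] · 9·5/64 → 45/64.
The series converges when 45/64 · |t − 8| < 1, giving R = 64/45.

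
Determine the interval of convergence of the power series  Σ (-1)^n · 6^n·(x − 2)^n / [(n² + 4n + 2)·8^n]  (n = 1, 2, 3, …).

[2/3, 10/3]

The ratio of consecutive coefficients is [(n² + 4n + 2)/((n+1)² + 4(n+1) + 2)] · 6/8 → 3/4.
Thus R = 1/(3/4) = 4/3.
Check x = 10/3: absolute convergence follows by limit comparison with Σ 1/n².
Check x = 2/3: the series is dominated by a constant times Σ 1/n², which converges (p = 2 > 1).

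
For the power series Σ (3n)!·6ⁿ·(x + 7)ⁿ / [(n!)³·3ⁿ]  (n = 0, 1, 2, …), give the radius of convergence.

R = 1/54

Ratio test: |a_{n+1}/a_n| = (3n+1)·(3n+2)·(3n+3)/(n+1)³ · 6/3 → 54 as n → ∞.
Convergence for |x + 7| · 54 < 1, i.e. |x + 7| < 1/54. So R = 1/54.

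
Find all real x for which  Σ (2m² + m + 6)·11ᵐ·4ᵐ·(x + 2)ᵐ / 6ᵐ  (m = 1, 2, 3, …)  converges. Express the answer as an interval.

(-47/22, -41/22)

Apply the ratio test: |a_{m+1}| / |a_m| = [(2(m+1)² + (m+1) + 6)/(2m² + m + 6)] · 11·4/6, which tends to 22/3 as m → ∞.
Convergence for |x + 2| · 22/3 < 1, i.e. |x + 2| < 3/22. So R = 3/22.
Endpoint x = -41/22: the terms have absolute value of order m², which does not tend to 0, so the series diverges by the divergence test.
At x = -47/22: the terms have absolute value of order m², which does not tend to 0, so the series diverges by the divergence test.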